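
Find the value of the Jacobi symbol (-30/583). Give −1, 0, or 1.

First reduce: -30 ≡ 553 (mod 583).
Reciprocity: 553 ≡ 1 and 583 ≡ 3 (mod 4), so (553/583) = +(583/553).
Reduce top mod 553: now compute (30/553).
Pull out 2: since 553 ≡ 1 (mod 8), (2/553) = +1.
Reciprocity: 15 ≡ 3 and 553 ≡ 1 (mod 4), so (15/553) = +(553/15).
Reduce top mod 15: now compute (13/15).
Reciprocity: 13 ≡ 1 and 15 ≡ 3 (mod 4), so (13/15) = +(15/13).
Reduce top mod 13: now compute (2/13).
Pull out 2: since 13 ≡ 5 (mod 8), (2/13) = -1.
Reached (1/13) = 1. Collecting the sign flips along the way, the symbol is -1.

-1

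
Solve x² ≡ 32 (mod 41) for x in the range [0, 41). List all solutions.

14, 27

41 ≡ 1 (mod 4), so we find a root by search.
Trying successive values, 14² = 196 ≡ 32 (mod 41). The other root is 41 − 14 = 27.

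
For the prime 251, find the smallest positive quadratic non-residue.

2

(2/251) = −1, so 2 is the smallest positive non-residue mod 251.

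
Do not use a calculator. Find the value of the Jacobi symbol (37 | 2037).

Reciprocity: 37 ≡ 1 and 2037 ≡ 1 (mod 4), so (37/2037) = +(2037/37).
Reduce top mod 37: now compute (2/37).
Pull out 2: since 37 ≡ 5 (mod 8), (2/37) = -1.
Reached (1/37) = 1. Collecting the sign flips along the way, the symbol is -1.

-1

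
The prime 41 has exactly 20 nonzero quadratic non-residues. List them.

Square k = 1,…,20 (k and 41−k give the same square):
1²=1, 2²=4, 3²=9, 4²=16, 5²=25, 6²=36, 7²≡8, 8²≡23, 9²≡40, 10²≡18, 11²≡39, 12²≡21, 13²≡5, 14²≡32, 15²≡20, 16²≡10, 17²≡2, 18²≡37, 19²≡33, 20²≡31 (mod 41).
The residues are {1, 2, 4, 5, 8, 9, 10, 16, 18, 20, 21, 23, 25, 31, 32, 33, 36, 37, 39, 40}; the non-residues are the remaining 20 nonzero classes.

3,6,7,11,12,13,14,15,17,19,22,24,26,27,28,29,30,34,35,38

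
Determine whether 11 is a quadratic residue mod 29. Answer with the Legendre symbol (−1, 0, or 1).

-1

Euler's criterion: (11/29) ≡ 11^14 (mod 29).
11^2 ≡ 5 (mod 29)
11^4 ≡ 25 (mod 29)
11^8 ≡ 16 (mod 29)
11^14 = 11^(8+4+2) ≡ 28 (mod 29).
Result is 28 ≡ −1, so (11/29) = −1.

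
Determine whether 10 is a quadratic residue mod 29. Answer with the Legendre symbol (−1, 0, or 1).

-1

Euler's criterion: (10/29) ≡ 10^14 (mod 29).
10^2 ≡ 13 (mod 29)
10^4 ≡ 24 (mod 29)
10^8 ≡ 25 (mod 29)
10^14 = 10^(8+4+2) ≡ 28 (mod 29).
Result is 28 ≡ −1, so (10/29) = −1.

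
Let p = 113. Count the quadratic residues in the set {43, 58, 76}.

(43/113) = -1 → non-residue.
(58/113) = -1 → non-residue.
(76/113) = -1 → non-residue.
Total quadratic residues among the 3: 0.

0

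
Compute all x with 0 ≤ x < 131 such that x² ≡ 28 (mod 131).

Since 131 ≡ 3 (mod 4), a square root of 28 is 28^((131+1)/4) = 28^33 mod 131.
Repeated squaring: 28^2≡129, 28^4≡4, 28^8≡16, 28^16≡125, 28^32≡36 (mod 131).
28^33 = 28^(32+1) ≡ 91 (mod 131).
Check: 91² = 8281 ≡ 28 (mod 131). The two roots are 40 and 91.

40, 91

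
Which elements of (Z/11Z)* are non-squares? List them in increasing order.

Square k = 1,…,5 (k and 11−k give the same square):
1²=1, 2²=4, 3²=9, 4²≡5, 5²≡3 (mod 11).
The residues are {1, 3, 4, 5, 9}; the non-residues are the remaining 5 nonzero classes.

2, 6, 7, 8, 10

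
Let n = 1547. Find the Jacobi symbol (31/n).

Reciprocity: 31 ≡ 3 and 1547 ≡ 3 (mod 4), so (31/1547) = −(1547/31).
Reduce top mod 31: now compute (28/31).
Pull out 2^2: since 31 ≡ 7 (mod 8), (2/31) = +1, so (2/31)^2 = +1.
Reciprocity: 7 ≡ 3 and 31 ≡ 3 (mod 4), so (7/31) = −(31/7).
Reduce top mod 7: now compute (3/7).
Reciprocity: 3 ≡ 3 and 7 ≡ 3 (mod 4), so (3/7) = −(7/3).
Reduce top mod 3: now compute (1/3).
Reached (1/3) = 1. Collecting the sign flips along the way, the symbol is -1.

-1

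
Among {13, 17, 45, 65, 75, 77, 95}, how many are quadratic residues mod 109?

(13/109) = -1 → non-residue.
(17/109) = -1 → non-residue.
(45/109) = +1 → QR.
(65/109) = -1 → non-residue.
(75/109) = +1 → QR.
(77/109) = -1 → non-residue.
(95/109) = -1 → non-residue.
Total quadratic residues among the 7: 2.

2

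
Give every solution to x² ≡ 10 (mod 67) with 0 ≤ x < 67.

12, 55

Since 67 ≡ 3 (mod 4), a square root of 10 is 10^((67+1)/4) = 10^17 mod 67.
Repeated squaring: 10^2≡33, 10^4≡17, 10^8≡21, 10^16≡39 (mod 67).
10^17 = 10^(16+1) ≡ 55 (mod 67).
Check: 55² = 3025 ≡ 10 (mod 67). The two roots are 12 and 55.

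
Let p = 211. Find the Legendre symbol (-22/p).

1

First reduce: -22 ≡ 189 (mod 211).
Reciprocity: 189 ≡ 1 and 211 ≡ 3 (mod 4), so (189/211) = +(211/189).
Reduce top mod 189: now compute (22/189).
Pull out 2: since 189 ≡ 5 (mod 8), (2/189) = -1.
Reciprocity: 11 ≡ 3 and 189 ≡ 1 (mod 4), so (11/189) = +(189/11).
Reduce top mod 11: now compute (2/11).
Pull out 2: since 11 ≡ 3 (mod 8), (2/11) = -1.
Reached (1/11) = 1. Collecting the sign flips along the way, the symbol is +1.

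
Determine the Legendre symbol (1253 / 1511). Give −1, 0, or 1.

Reciprocity: 1253 ≡ 1 and 1511 ≡ 3 (mod 4), so (1253/1511) = +(1511/1253).
Reduce top mod 1253: now compute (258/1253).
Pull out 2: since 1253 ≡ 5 (mod 8), (2/1253) = -1.
Reciprocity: 129 ≡ 1 and 1253 ≡ 1 (mod 4), so (129/1253) = +(1253/129).
Reduce top mod 129: now compute (92/129).
Pull out 2^2: since 129 ≡ 1 (mod 8), (2/129) = +1, so (2/129)^2 = +1.
Reciprocity: 23 ≡ 3 and 129 ≡ 1 (mod 4), so (23/129) = +(129/23).
Reduce top mod 23: now compute (14/23).
Pull out 2: since 23 ≡ 7 (mod 8), (2/23) = +1.
Reciprocity: 7 ≡ 3 and 23 ≡ 3 (mod 4), so (7/23) = −(23/7).
Reduce top mod 7: now compute (2/7).
Pull out 2: since 7 ≡ 7 (mod 8), (2/7) = +1.
Reached (1/7) = 1. Collecting the sign flips along the way, the symbol is +1.

1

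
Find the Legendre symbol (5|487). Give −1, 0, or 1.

Reciprocity: 5 ≡ 1 and 487 ≡ 3 (mod 4), so (5/487) = +(487/5).
Reduce top mod 5: now compute (2/5).
Pull out 2: since 5 ≡ 5 (mod 8), (2/5) = -1.
Reached (1/5) = 1. Collecting the sign flips along the way, the symbol is -1.

-1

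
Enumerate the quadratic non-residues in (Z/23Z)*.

Square k = 1,…,11 (k and 23−k give the same square):
1²=1, 2²=4, 3²=9, 4²=16, 5²≡2, 6²≡13, 7²≡3, 8²≡18, 9²≡12, 10²≡8, 11²≡6 (mod 23).
The residues are {1, 2, 3, 4, 6, 8, 9, 12, 13, 16, 18}; the non-residues are the remaining 11 nonzero classes.

5,7,10,11,14,15,17,19,20,21,22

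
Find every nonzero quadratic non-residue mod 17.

3 5 6 7 10 11 12 14

Square k = 1,…,8 (k and 17−k give the same square):
1²=1, 2²=4, 3²=9, 4²=16, 5²≡8, 6²≡2, 7²≡15, 8²≡13 (mod 17).
The residues are {1, 2, 4, 8, 9, 13, 15, 16}; the non-residues are the remaining 8 nonzero classes.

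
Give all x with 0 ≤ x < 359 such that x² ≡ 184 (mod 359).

151, 208

Since 359 ≡ 3 (mod 4), a square root of 184 is 184^((359+1)/4) = 184^90 mod 359.
Repeated squaring: 184^2≡110, 184^4≡253, 184^8≡107, 184^16≡320, 184^32≡85, 184^64≡45 (mod 359).
184^90 = 184^(64+16+8+2) ≡ 151 (mod 359).
Check: 151² = 22801 ≡ 184 (mod 359). The two roots are 151 and 208.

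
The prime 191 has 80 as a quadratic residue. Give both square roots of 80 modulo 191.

Since 191 ≡ 3 (mod 4), a square root of 80 is 80^((191+1)/4) = 80^48 mod 191.
Repeated squaring: 80^2≡97, 80^4≡50, 80^8≡17, 80^16≡98, 80^32≡54 (mod 191).
80^48 = 80^(32+16) ≡ 135 (mod 191).
Check: 135² = 18225 ≡ 80 (mod 191). The two roots are 56 and 135.

56, 135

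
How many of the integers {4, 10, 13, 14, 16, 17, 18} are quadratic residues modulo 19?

(4/19) = +1 → QR.
(10/19) = -1 → non-residue.
(13/19) = -1 → non-residue.
(14/19) = -1 → non-residue.
(16/19) = +1 → QR.
(17/19) = +1 → QR.
(18/19) = -1 → non-residue.
Total quadratic residues among the 7: 3.

3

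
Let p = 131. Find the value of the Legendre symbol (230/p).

1

First reduce: 230 ≡ 99 (mod 131).
Reciprocity: 99 ≡ 3 and 131 ≡ 3 (mod 4), so (99/131) = −(131/99).
Reduce top mod 99: now compute (32/99).
Pull out 2^5: since 99 ≡ 3 (mod 8), (2/99) = -1, so (2/99)^5 = -1.
Reached (1/99) = 1. Collecting the sign flips along the way, the symbol is +1.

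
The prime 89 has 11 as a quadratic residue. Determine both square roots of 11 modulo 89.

10, 79

89 ≡ 1 (mod 4), so we find a root by search.
Trying successive values, 10² = 100 ≡ 11 (mod 89). The other root is 89 − 10 = 79.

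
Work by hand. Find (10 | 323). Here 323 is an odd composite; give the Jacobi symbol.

Pull out 2: since 323 ≡ 3 (mod 8), (2/323) = -1.
Reciprocity: 5 ≡ 1 and 323 ≡ 3 (mod 4), so (5/323) = +(323/5).
Reduce top mod 5: now compute (3/5).
Reciprocity: 3 ≡ 3 and 5 ≡ 1 (mod 4), so (3/5) = +(5/3).
Reduce top mod 3: now compute (2/3).
Pull out 2: since 3 ≡ 3 (mod 8), (2/3) = -1.
Reached (1/3) = 1. Collecting the sign flips along the way, the symbol is +1.

1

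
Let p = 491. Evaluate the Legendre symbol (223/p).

1

Euler's criterion: (223/491) ≡ 223^245 (mod 491).
223^2 ≡ 138 (mod 491)
223^4 ≡ 386 (mod 491)
223^8 ≡ 223 (mod 491)
223^16 ≡ 138 (mod 491)
223^32 ≡ 386 (mod 491)
223^64 ≡ 223 (mod 491)
223^128 ≡ 138 (mod 491)
223^245 = 223^(128+64+32+16+4+1) ≡ 1 (mod 491).
Result is 1, so (223/491) = 1.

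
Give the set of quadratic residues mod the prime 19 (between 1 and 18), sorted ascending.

Square k = 1,…,9 (k and 19−k give the same square):
1²=1, 2²=4, 3²=9, 4²=16, 5²≡6, 6²≡17, 7²≡11, 8²≡7, 9²≡5 (mod 19).
So the quadratic residues mod 19 are {1, 4, 5, 6, 7, 9, 11, 16, 17}.

1,4,5,6,7,9,11,16,17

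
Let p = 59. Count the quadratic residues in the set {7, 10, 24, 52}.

(7/59) = +1 → QR.
(10/59) = -1 → non-residue.
(24/59) = -1 → non-residue.
(52/59) = -1 → non-residue.
Total quadratic residues among the 4: 1.

1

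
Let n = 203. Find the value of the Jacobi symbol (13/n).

-1

Reciprocity: 13 ≡ 1 and 203 ≡ 3 (mod 4), so (13/203) = +(203/13).
Reduce top mod 13: now compute (8/13).
Pull out 2^3: since 13 ≡ 5 (mod 8), (2/13) = -1, so (2/13)^3 = -1.
Reached (1/13) = 1. Collecting the sign flips along the way, the symbol is -1.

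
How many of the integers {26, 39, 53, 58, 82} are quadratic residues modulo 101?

(26/101) = -1 → non-residue.
(39/101) = -1 → non-residue.
(53/101) = -1 → non-residue.
(58/101) = +1 → QR.
(82/101) = +1 → QR.
Total quadratic residues among the 5: 2.

2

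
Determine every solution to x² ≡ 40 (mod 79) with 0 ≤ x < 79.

35, 44

Since 79 ≡ 3 (mod 4), a square root of 40 is 40^((79+1)/4) = 40^20 mod 79.
Repeated squaring: 40^2≡20, 40^4≡5, 40^8≡25, 40^16≡72 (mod 79).
40^20 = 40^(16+4) ≡ 44 (mod 79).
Check: 44² = 1936 ≡ 40 (mod 79). The two roots are 35 and 44.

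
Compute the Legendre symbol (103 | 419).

Reciprocity: 103 ≡ 3 and 419 ≡ 3 (mod 4), so (103/419) = −(419/103).
Reduce top mod 103: now compute (7/103).
Reciprocity: 7 ≡ 3 and 103 ≡ 3 (mod 4), so (7/103) = −(103/7).
Reduce top mod 7: now compute (5/7).
Reciprocity: 5 ≡ 1 and 7 ≡ 3 (mod 4), so (5/7) = +(7/5).
Reduce top mod 5: now compute (2/5).
Pull out 2: since 5 ≡ 5 (mod 8), (2/5) = -1.
Reached (1/5) = 1. Collecting the sign flips along the way, the symbol is -1.

-1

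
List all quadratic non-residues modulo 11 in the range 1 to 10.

2, 6, 7, 8, 10

Square k = 1,…,5 (k and 11−k give the same square):
1²=1, 2²=4, 3²=9, 4²≡5, 5²≡3 (mod 11).
The residues are {1, 3, 4, 5, 9}; the non-residues are the remaining 5 nonzero classes.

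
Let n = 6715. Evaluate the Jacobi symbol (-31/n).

1

First reduce: -31 ≡ 6684 (mod 6715).
Pull out 2^2: since 6715 ≡ 3 (mod 8), (2/6715) = -1, so (2/6715)^2 = +1.
Reciprocity: 1671 ≡ 3 and 6715 ≡ 3 (mod 4), so (1671/6715) = −(6715/1671).
Reduce top mod 1671: now compute (31/1671).
Reciprocity: 31 ≡ 3 and 1671 ≡ 3 (mod 4), so (31/1671) = −(1671/31).
Reduce top mod 31: now compute (28/31).
Pull out 2^2: since 31 ≡ 7 (mod 8), (2/31) = +1, so (2/31)^2 = +1.
Reciprocity: 7 ≡ 3 and 31 ≡ 3 (mod 4), so (7/31) = −(31/7).
Reduce top mod 7: now compute (3/7).
Reciprocity: 3 ≡ 3 and 7 ≡ 3 (mod 4), so (3/7) = −(7/3).
Reduce top mod 3: now compute (1/3).
Reached (1/3) = 1. Collecting the sign flips along the way, the symbol is +1.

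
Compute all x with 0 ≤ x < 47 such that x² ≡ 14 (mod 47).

22, 25

Since 47 ≡ 3 (mod 4), a square root of 14 is 14^((47+1)/4) = 14^12 mod 47.
Repeated squaring: 14^2≡8, 14^4≡17, 14^8≡7 (mod 47).
14^12 = 14^(8+4) ≡ 25 (mod 47).
Check: 25² = 625 ≡ 14 (mod 47). The two roots are 22 and 25.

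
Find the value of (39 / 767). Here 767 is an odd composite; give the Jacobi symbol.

0

Reciprocity: 39 ≡ 3 and 767 ≡ 3 (mod 4), so (39/767) = −(767/39).
Reduce top mod 39: now compute (26/39).
Pull out 2: since 39 ≡ 7 (mod 8), (2/39) = +1.
Reciprocity: 13 ≡ 1 and 39 ≡ 3 (mod 4), so (13/39) = +(39/13).
Reduce top mod 13: now compute (0/13).
Top reduces to 0: gcd > 1, so the symbol is 0.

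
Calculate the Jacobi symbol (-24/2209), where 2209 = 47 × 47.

1

First reduce: -24 ≡ 2185 (mod 2209).
Reciprocity: 2185 ≡ 1 and 2209 ≡ 1 (mod 4), so (2185/2209) = +(2209/2185).
Reduce top mod 2185: now compute (24/2185).
Pull out 2^3: since 2185 ≡ 1 (mod 8), (2/2185) = +1, so (2/2185)^3 = +1.
Reciprocity: 3 ≡ 3 and 2185 ≡ 1 (mod 4), so (3/2185) = +(2185/3).
Reduce top mod 3: now compute (1/3).
Reached (1/3) = 1. Collecting the sign flips along the way, the symbol is +1.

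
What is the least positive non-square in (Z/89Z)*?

(2/89) = +1, so 2 is a residue.
(3/89) = −1, so 3 is the smallest positive non-residue mod 89.

3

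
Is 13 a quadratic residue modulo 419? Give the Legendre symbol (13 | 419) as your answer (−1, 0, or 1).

Euler's criterion: (13/419) ≡ 13^209 (mod 419).
13^2 ≡ 169 (mod 419)
13^4 ≡ 69 (mod 419)
13^8 ≡ 152 (mod 419)
13^16 ≡ 59 (mod 419)
13^32 ≡ 129 (mod 419)
13^64 ≡ 300 (mod 419)
13^128 ≡ 334 (mod 419)
13^209 = 13^(128+64+16+1) ≡ 1 (mod 419).
Result is 1, so (13/419) = 1.

1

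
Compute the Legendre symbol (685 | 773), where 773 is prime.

-1

Reciprocity: 685 ≡ 1 and 773 ≡ 1 (mod 4), so (685/773) = +(773/685).
Reduce top mod 685: now compute (88/685).
Pull out 2^3: since 685 ≡ 5 (mod 8), (2/685) = -1, so (2/685)^3 = -1.
Reciprocity: 11 ≡ 3 and 685 ≡ 1 (mod 4), so (11/685) = +(685/11).
Reduce top mod 11: now compute (3/11).
Reciprocity: 3 ≡ 3 and 11 ≡ 3 (mod 4), so (3/11) = −(11/3).
Reduce top mod 3: now compute (2/3).
Pull out 2: since 3 ≡ 3 (mod 8), (2/3) = -1.
Reached (1/3) = 1. Collecting the sign flips along the way, the symbol is -1.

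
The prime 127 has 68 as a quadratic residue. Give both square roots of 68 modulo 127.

24, 103

Since 127 ≡ 3 (mod 4), a square root of 68 is 68^((127+1)/4) = 68^32 mod 127.
Repeated squaring: 68^2≡52, 68^4≡37, 68^8≡99, 68^16≡22, 68^32≡103 (mod 127).
68^32 = 68^(32) ≡ 103 (mod 127).
Check: 103² = 10609 ≡ 68 (mod 127). The two roots are 24 and 103.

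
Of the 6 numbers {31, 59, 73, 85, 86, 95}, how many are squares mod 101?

(31/101) = +1 → QR.
(59/101) = -1 → non-residue.
(73/101) = -1 → non-residue.
(85/101) = +1 → QR.
(86/101) = -1 → non-residue.
(95/101) = +1 → QR.
Total quadratic residues among the 6: 3.

3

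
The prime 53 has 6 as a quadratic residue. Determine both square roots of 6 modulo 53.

18, 35

53 ≡ 1 (mod 4), so we find a root by search.
Trying successive values, 18² = 324 ≡ 6 (mod 53). The other root is 53 − 18 = 35.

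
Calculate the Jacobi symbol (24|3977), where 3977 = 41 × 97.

-1

Pull out 2^3: since 3977 ≡ 1 (mod 8), (2/3977) = +1, so (2/3977)^3 = +1.
Reciprocity: 3 ≡ 3 and 3977 ≡ 1 (mod 4), so (3/3977) = +(3977/3).
Reduce top mod 3: now compute (2/3).
Pull out 2: since 3 ≡ 3 (mod 8), (2/3) = -1.
Reached (1/3) = 1. Collecting the sign flips along the way, the symbol is -1.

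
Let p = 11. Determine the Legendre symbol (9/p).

1

Reciprocity: 9 ≡ 1 and 11 ≡ 3 (mod 4), so (9/11) = +(11/9).
Reduce top mod 9: now compute (2/9).
Pull out 2: since 9 ≡ 1 (mod 8), (2/9) = +1.
Reached (1/9) = 1. Collecting the sign flips along the way, the symbol is +1.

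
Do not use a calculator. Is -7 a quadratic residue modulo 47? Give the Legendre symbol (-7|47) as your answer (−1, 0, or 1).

-1

Euler's criterion: (-7/47) ≡ 40^23 (mod 47).
40^2 ≡ 2 (mod 47)
40^4 ≡ 4 (mod 47)
40^8 ≡ 16 (mod 47)
40^16 ≡ 21 (mod 47)
40^23 = 40^(16+4+2+1) ≡ 46 (mod 47).
Result is 46 ≡ −1, so (-7/47) = −1.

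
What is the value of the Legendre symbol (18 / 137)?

1

Pull out 2: since 137 ≡ 1 (mod 8), (2/137) = +1.
Reciprocity: 9 ≡ 1 and 137 ≡ 1 (mod 4), so (9/137) = +(137/9).
Reduce top mod 9: now compute (2/9).
Pull out 2: since 9 ≡ 1 (mod 8), (2/9) = +1.
Reached (1/9) = 1. Collecting the sign flips along the way, the symbol is +1.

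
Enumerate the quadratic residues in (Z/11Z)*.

1,3,4,5,9

Square k = 1,…,5 (k and 11−k give the same square):
1²=1, 2²=4, 3²=9, 4²≡5, 5²≡3 (mod 11).
So the quadratic residues mod 11 are {1, 3, 4, 5, 9}.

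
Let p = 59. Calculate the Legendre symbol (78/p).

Euler's criterion: (78/59) ≡ 19^29 (mod 59).
19^2 ≡ 7 (mod 59)
19^4 ≡ 49 (mod 59)
19^8 ≡ 41 (mod 59)
19^16 ≡ 29 (mod 59)
19^29 = 19^(16+8+4+1) ≡ 1 (mod 59).
Result is 1, so (78/59) = 1.

1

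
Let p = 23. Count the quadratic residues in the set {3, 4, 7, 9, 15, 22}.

(3/23) = +1 → QR.
(4/23) = +1 → QR.
(7/23) = -1 → non-residue.
(9/23) = +1 → QR.
(15/23) = -1 → non-residue.
(22/23) = -1 → non-residue.
Total quadratic residues among the 6: 3.

3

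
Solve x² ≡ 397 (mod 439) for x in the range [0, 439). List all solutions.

122, 317

Since 439 ≡ 3 (mod 4), a square root of 397 is 397^((439+1)/4) = 397^110 mod 439.
Repeated squaring: 397^2≡8, 397^4≡64, 397^8≡145, 397^16≡392, 397^32≡14, 397^64≡196 (mod 439).
397^110 = 397^(64+32+8+4+2) ≡ 122 (mod 439).
Check: 122² = 14884 ≡ 397 (mod 439). The two roots are 122 and 317.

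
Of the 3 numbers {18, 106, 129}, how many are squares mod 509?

(18/509) = -1 → non-residue.
(106/509) = +1 → QR.
(129/509) = -1 → non-residue.
Total quadratic residues among the 3: 1.

1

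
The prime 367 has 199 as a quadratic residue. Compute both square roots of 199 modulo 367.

49, 318

Since 367 ≡ 3 (mod 4), a square root of 199 is 199^((367+1)/4) = 199^92 mod 367.
Repeated squaring: 199^2≡332, 199^4≡124, 199^8≡329, 199^16≡343, 199^32≡209, 199^64≡8 (mod 367).
199^92 = 199^(64+16+8+4) ≡ 49 (mod 367).
Check: 49² = 2401 ≡ 199 (mod 367). The two roots are 49 and 318.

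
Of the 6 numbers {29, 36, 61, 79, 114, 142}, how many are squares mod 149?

(29/149) = +1 → QR.
(36/149) = +1 → QR.
(61/149) = +1 → QR.
(79/149) = -1 → non-residue.
(114/149) = +1 → QR.
(142/149) = +1 → QR.
Total quadratic residues among the 6: 5.

5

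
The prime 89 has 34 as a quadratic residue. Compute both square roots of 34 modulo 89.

37, 52

89 ≡ 1 (mod 4), so we find a root by search.
Trying successive values, 37² = 1369 ≡ 34 (mod 89). The other root is 89 − 37 = 52.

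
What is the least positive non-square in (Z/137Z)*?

3

(2/137) = +1, so 2 is a residue.
(3/137) = −1, so 3 is the smallest positive non-residue mod 137.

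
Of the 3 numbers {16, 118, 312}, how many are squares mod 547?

(16/547) = +1 → QR.
(118/547) = +1 → QR.
(312/547) = +1 → QR.
Total quadratic residues among the 3: 3.

3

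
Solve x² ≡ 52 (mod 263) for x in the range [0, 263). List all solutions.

Since 263 ≡ 3 (mod 4), a square root of 52 is 52^((263+1)/4) = 52^66 mod 263.
Repeated squaring: 52^2≡74, 52^4≡216, 52^8≡105, 52^16≡242, 52^32≡178, 52^64≡124 (mod 263).
52^66 = 52^(64+2) ≡ 234 (mod 263).
Check: 234² = 54756 ≡ 52 (mod 263). The two roots are 29 and 234.

29, 234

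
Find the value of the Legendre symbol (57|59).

Reciprocity: 57 ≡ 1 and 59 ≡ 3 (mod 4), so (57/59) = +(59/57).
Reduce top mod 57: now compute (2/57).
Pull out 2: since 57 ≡ 1 (mod 8), (2/57) = +1.
Reached (1/57) = 1. Collecting the sign flips along the way, the symbol is +1.

1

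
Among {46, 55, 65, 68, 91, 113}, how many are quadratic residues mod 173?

2

(46/173) = -1 → non-residue.
(55/173) = +1 → QR.
(65/173) = -1 → non-residue.
(68/173) = -1 → non-residue.
(91/173) = -1 → non-residue.
(113/173) = +1 → QR.
Total quadratic residues among the 6: 2.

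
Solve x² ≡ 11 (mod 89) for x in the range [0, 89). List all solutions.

89 ≡ 1 (mod 4), so we find a root by search.
Trying successive values, 10² = 100 ≡ 11 (mod 89). The other root is 89 − 10 = 79.

10, 79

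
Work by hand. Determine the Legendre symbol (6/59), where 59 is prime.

-1

Pull out 2: since 59 ≡ 3 (mod 8), (2/59) = -1.
Reciprocity: 3 ≡ 3 and 59 ≡ 3 (mod 4), so (3/59) = −(59/3).
Reduce top mod 3: now compute (2/3).
Pull out 2: since 3 ≡ 3 (mod 8), (2/3) = -1.
Reached (1/3) = 1. Collecting the sign flips along the way, the symbol is -1.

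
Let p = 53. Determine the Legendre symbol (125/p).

First reduce: 125 ≡ 19 (mod 53).
Reciprocity: 19 ≡ 3 and 53 ≡ 1 (mod 4), so (19/53) = +(53/19).
Reduce top mod 19: now compute (15/19).
Reciprocity: 15 ≡ 3 and 19 ≡ 3 (mod 4), so (15/19) = −(19/15).
Reduce top mod 15: now compute (4/15).
Pull out 2^2: since 15 ≡ 7 (mod 8), (2/15) = +1, so (2/15)^2 = +1.
Reached (1/15) = 1. Collecting the sign flips along the way, the symbol is -1.

-1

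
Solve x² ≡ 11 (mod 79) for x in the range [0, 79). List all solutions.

13, 66

Since 79 ≡ 3 (mod 4), a square root of 11 is 11^((79+1)/4) = 11^20 mod 79.
Repeated squaring: 11^2≡42, 11^4≡26, 11^8≡44, 11^16≡40 (mod 79).
11^20 = 11^(16+4) ≡ 13 (mod 79).
Check: 13² = 169 ≡ 11 (mod 79). The two roots are 13 and 66.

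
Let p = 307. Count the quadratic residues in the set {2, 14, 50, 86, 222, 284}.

3

(2/307) = -1 → non-residue.
(14/307) = -1 → non-residue.
(50/307) = -1 → non-residue.
(86/307) = +1 → QR.
(222/307) = +1 → QR.
(284/307) = +1 → QR.
Total quadratic residues among the 6: 3.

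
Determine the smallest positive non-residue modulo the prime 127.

(2/127) = +1, so 2 is a residue.
(3/127) = −1, so 3 is the smallest positive non-residue mod 127.

3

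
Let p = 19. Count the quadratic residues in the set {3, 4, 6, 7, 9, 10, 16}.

(3/19) = -1 → non-residue.
(4/19) = +1 → QR.
(6/19) = +1 → QR.
(7/19) = +1 → QR.
(9/19) = +1 → QR.
(10/19) = -1 → non-residue.
(16/19) = +1 → QR.
Total quadratic residues among the 7: 5.

5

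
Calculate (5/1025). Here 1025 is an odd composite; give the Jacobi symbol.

Reciprocity: 5 ≡ 1 and 1025 ≡ 1 (mod 4), so (5/1025) = +(1025/5).
Reduce top mod 5: now compute (0/5).
Top reduces to 0: gcd > 1, so the symbol is 0.

0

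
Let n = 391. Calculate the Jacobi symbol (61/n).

1

Reciprocity: 61 ≡ 1 and 391 ≡ 3 (mod 4), so (61/391) = +(391/61).
Reduce top mod 61: now compute (25/61).
Reciprocity: 25 ≡ 1 and 61 ≡ 1 (mod 4), so (25/61) = +(61/25).
Reduce top mod 25: now compute (11/25).
Reciprocity: 11 ≡ 3 and 25 ≡ 1 (mod 4), so (11/25) = +(25/11).
Reduce top mod 11: now compute (3/11).
Reciprocity: 3 ≡ 3 and 11 ≡ 3 (mod 4), so (3/11) = −(11/3).
Reduce top mod 3: now compute (2/3).
Pull out 2: since 3 ≡ 3 (mod 8), (2/3) = -1.
Reached (1/3) = 1. Collecting the sign flips along the way, the symbol is +1.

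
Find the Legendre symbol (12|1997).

Pull out 2^2: since 1997 ≡ 5 (mod 8), (2/1997) = -1, so (2/1997)^2 = +1.
Reciprocity: 3 ≡ 3 and 1997 ≡ 1 (mod 4), so (3/1997) = +(1997/3).
Reduce top mod 3: now compute (2/3).
Pull out 2: since 3 ≡ 3 (mod 8), (2/3) = -1.
Reached (1/3) = 1. Collecting the sign flips along the way, the symbol is -1.

-1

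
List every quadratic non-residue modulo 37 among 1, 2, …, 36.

Square k = 1,…,18 (k and 37−k give the same square):
1²=1, 2²=4, 3²=9, 4²=16, 5²=25, 6²=36, 7²≡12, 8²≡27, 9²≡7, 10²≡26, 11²≡10, 12²≡33, 13²≡21, 14²≡11, 15²≡3, 16²≡34, 17²≡30, 18²≡28 (mod 37).
The residues are {1, 3, 4, 7, 9, 10, 11, 12, 16, 21, 25, 26, 27, 28, 30, 33, 34, 36}; the non-residues are the remaining 18 nonzero classes.

2 5 6 8 13 14 15 17 18 19 20 22 23 24 29 31 32 35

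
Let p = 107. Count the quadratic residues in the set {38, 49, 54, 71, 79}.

2

(38/107) = -1 → non-residue.
(49/107) = +1 → QR.
(54/107) = -1 → non-residue.
(71/107) = -1 → non-residue.
(79/107) = +1 → QR.
Total quadratic residues among the 5: 2.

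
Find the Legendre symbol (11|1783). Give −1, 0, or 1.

Reciprocity: 11 ≡ 3 and 1783 ≡ 3 (mod 4), so (11/1783) = −(1783/11).
Reduce top mod 11: now compute (1/11).
Reached (1/11) = 1. Collecting the sign flips along the way, the symbol is -1.

-1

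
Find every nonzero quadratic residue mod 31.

Square k = 1,…,15 (k and 31−k give the same square):
1²=1, 2²=4, 3²=9, 4²=16, 5²=25, 6²≡5, 7²≡18, 8²≡2, 9²≡19, 10²≡7, 11²≡28, 12²≡20, 13²≡14, 14²≡10, 15²≡8 (mod 31).
So the quadratic residues mod 31 are {1, 2, 4, 5, 7, 8, 9, 10, 14, 16, 18, 19, 20, 25, 28}.

1,2,4,5,7,8,9,10,14,16,18,19,20,25,28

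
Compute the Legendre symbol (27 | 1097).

Reciprocity: 27 ≡ 3 and 1097 ≡ 1 (mod 4), so (27/1097) = +(1097/27).
Reduce top mod 27: now compute (17/27).
Reciprocity: 17 ≡ 1 and 27 ≡ 3 (mod 4), so (17/27) = +(27/17).
Reduce top mod 17: now compute (10/17).
Pull out 2: since 17 ≡ 1 (mod 8), (2/17) = +1.
Reciprocity: 5 ≡ 1 and 17 ≡ 1 (mod 4), so (5/17) = +(17/5).
Reduce top mod 5: now compute (2/5).
Pull out 2: since 5 ≡ 5 (mod 8), (2/5) = -1.
Reached (1/5) = 1. Collecting the sign flips along the way, the symbol is -1.

-1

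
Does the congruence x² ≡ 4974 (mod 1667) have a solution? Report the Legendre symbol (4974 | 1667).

First reduce: 4974 ≡ 1640 (mod 1667).
Pull out 2^3: since 1667 ≡ 3 (mod 8), (2/1667) = -1, so (2/1667)^3 = -1.
Reciprocity: 205 ≡ 1 and 1667 ≡ 3 (mod 4), so (205/1667) = +(1667/205).
Reduce top mod 205: now compute (27/205).
Reciprocity: 27 ≡ 3 and 205 ≡ 1 (mod 4), so (27/205) = +(205/27).
Reduce top mod 27: now compute (16/27).
Pull out 2^4: since 27 ≡ 3 (mod 8), (2/27) = -1, so (2/27)^4 = +1.
Reached (1/27) = 1. Collecting the sign flips along the way, the symbol is -1.

-1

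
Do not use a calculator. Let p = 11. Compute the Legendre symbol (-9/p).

First reduce: -9 ≡ 2 (mod 11).
Pull out 2: since 11 ≡ 3 (mod 8), (2/11) = -1.
Reached (1/11) = 1. Collecting the sign flips along the way, the symbol is -1.

-1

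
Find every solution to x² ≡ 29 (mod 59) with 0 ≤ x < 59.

18, 41

Since 59 ≡ 3 (mod 4), a square root of 29 is 29^((59+1)/4) = 29^15 mod 59.
Repeated squaring: 29^2≡15, 29^4≡48, 29^8≡3 (mod 59).
29^15 = 29^(8+4+2+1) ≡ 41 (mod 59).
Check: 41² = 1681 ≡ 29 (mod 59). The two roots are 18 and 41.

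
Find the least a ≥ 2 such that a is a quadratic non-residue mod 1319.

13

(2/1319) = +1, so 2 is a residue.
(3/1319) = +1, so 3 is a residue.
(4/1319) = +1, so 4 is a residue.
(5/1319) = +1, so 5 is a residue.
(6/1319) = +1, so 6 is a residue.
(7/1319) = +1, so 7 is a residue.
(8/1319) = +1, so 8 is a residue.
(9/1319) = +1, so 9 is a residue.
(10/1319) = +1, so 10 is a residue.
(11/1319) = +1, so 11 is a residue.
(12/1319) = +1, so 12 is a residue.
(13/1319) = −1, so 13 is the smallest positive non-residue mod 1319.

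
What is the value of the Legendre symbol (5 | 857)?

-1

Reciprocity: 5 ≡ 1 and 857 ≡ 1 (mod 4), so (5/857) = +(857/5).
Reduce top mod 5: now compute (2/5).
Pull out 2: since 5 ≡ 5 (mod 8), (2/5) = -1.
Reached (1/5) = 1. Collecting the sign flips along the way, the symbol is -1.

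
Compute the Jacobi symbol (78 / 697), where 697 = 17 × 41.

-1

Pull out 2: since 697 ≡ 1 (mod 8), (2/697) = +1.
Reciprocity: 39 ≡ 3 and 697 ≡ 1 (mod 4), so (39/697) = +(697/39).
Reduce top mod 39: now compute (34/39).
Pull out 2: since 39 ≡ 7 (mod 8), (2/39) = +1.
Reciprocity: 17 ≡ 1 and 39 ≡ 3 (mod 4), so (17/39) = +(39/17).
Reduce top mod 17: now compute (5/17).
Reciprocity: 5 ≡ 1 and 17 ≡ 1 (mod 4), so (5/17) = +(17/5).
Reduce top mod 5: now compute (2/5).
Pull out 2: since 5 ≡ 5 (mod 8), (2/5) = -1.
Reached (1/5) = 1. Collecting the sign flips along the way, the symbol is -1.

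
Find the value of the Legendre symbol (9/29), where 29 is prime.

1

Reciprocity: 9 ≡ 1 and 29 ≡ 1 (mod 4), so (9/29) = +(29/9).
Reduce top mod 9: now compute (2/9).
Pull out 2: since 9 ≡ 1 (mod 8), (2/9) = +1.
Reached (1/9) = 1. Collecting the sign flips along the way, the symbol is +1.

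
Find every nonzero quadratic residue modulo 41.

Square k = 1,…,20 (k and 41−k give the same square):
1²=1, 2²=4, 3²=9, 4²=16, 5²=25, 6²=36, 7²≡8, 8²≡23, 9²≡40, 10²≡18, 11²≡39, 12²≡21, 13²≡5, 14²≡32, 15²≡20, 16²≡10, 17²≡2, 18²≡37, 19²≡33, 20²≡31 (mod 41).
So the quadratic residues mod 41 are {1, 2, 4, 5, 8, 9, 10, 16, 18, 20, 21, 23, 25, 31, 32, 33, 36, 37, 39, 40}.

1 2 4 5 8 9 10 16 18 20 21 23 25 31 32 33 36 37 39 40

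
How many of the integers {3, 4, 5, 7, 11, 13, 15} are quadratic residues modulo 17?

3

(3/17) = -1 → non-residue.
(4/17) = +1 → QR.
(5/17) = -1 → non-residue.
(7/17) = -1 → non-residue.
(11/17) = -1 → non-residue.
(13/17) = +1 → QR.
(15/17) = +1 → QR.
Total quadratic residues among the 7: 3.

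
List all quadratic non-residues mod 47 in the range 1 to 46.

5, 10, 11, 13, 15, 19, 20, 22, 23, 26, 29, 30, 31, 33, 35, 38, 39, 40, 41, 43, 44, 45, 46

Square k = 1,…,23 (k and 47−k give the same square):
1²=1, 2²=4, 3²=9, 4²=16, 5²=25, 6²=36, 7²≡2, 8²≡17, 9²≡34, 10²≡6, 11²≡27, 12²≡3, 13²≡28, 14²≡8, 15²≡37, 16²≡21, 17²≡7, 18²≡42, 19²≡32, 20²≡24, 21²≡18, 22²≡14, 23²≡12 (mod 47).
The residues are {1, 2, 3, 4, 6, 7, 8, 9, 12, 14, 16, 17, 18, 21, 24, 25, 27, 28, 32, 34, 36, 37, 42}; the non-residues are the remaining 23 nonzero classes.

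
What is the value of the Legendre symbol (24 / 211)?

1

Euler's criterion: (24/211) ≡ 24^105 (mod 211).
24^2 ≡ 154 (mod 211)
24^4 ≡ 84 (mod 211)
24^8 ≡ 93 (mod 211)
24^16 ≡ 209 (mod 211)
24^32 ≡ 4 (mod 211)
24^64 ≡ 16 (mod 211)
24^105 = 24^(64+32+8+1) ≡ 1 (mod 211).
Result is 1, so (24/211) = 1.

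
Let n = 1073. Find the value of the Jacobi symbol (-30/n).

First reduce: -30 ≡ 1043 (mod 1073).
Reciprocity: 1043 ≡ 3 and 1073 ≡ 1 (mod 4), so (1043/1073) = +(1073/1043).
Reduce top mod 1043: now compute (30/1043).
Pull out 2: since 1043 ≡ 3 (mod 8), (2/1043) = -1.
Reciprocity: 15 ≡ 3 and 1043 ≡ 3 (mod 4), so (15/1043) = −(1043/15).
Reduce top mod 15: now compute (8/15).
Pull out 2^3: since 15 ≡ 7 (mod 8), (2/15) = +1, so (2/15)^3 = +1.
Reached (1/15) = 1. Collecting the sign flips along the way, the symbol is +1.

1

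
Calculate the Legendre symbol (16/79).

1

Euler's criterion: (16/79) ≡ 16^39 (mod 79).
16^2 ≡ 19 (mod 79)
16^4 ≡ 45 (mod 79)
16^8 ≡ 50 (mod 79)
16^16 ≡ 51 (mod 79)
16^32 ≡ 73 (mod 79)
16^39 = 16^(32+4+2+1) ≡ 1 (mod 79).
Result is 1, so (16/79) = 1.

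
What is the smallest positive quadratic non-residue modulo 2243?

2

(2/2243) = −1, so 2 is the smallest positive non-residue mod 2243.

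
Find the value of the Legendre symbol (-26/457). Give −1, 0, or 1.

-1

First reduce: -26 ≡ 431 (mod 457).
Reciprocity: 431 ≡ 3 and 457 ≡ 1 (mod 4), so (431/457) = +(457/431).
Reduce top mod 431: now compute (26/431).
Pull out 2: since 431 ≡ 7 (mod 8), (2/431) = +1.
Reciprocity: 13 ≡ 1 and 431 ≡ 3 (mod 4), so (13/431) = +(431/13).
Reduce top mod 13: now compute (2/13).
Pull out 2: since 13 ≡ 5 (mod 8), (2/13) = -1.
Reached (1/13) = 1. Collecting the sign flips along the way, the symbol is -1.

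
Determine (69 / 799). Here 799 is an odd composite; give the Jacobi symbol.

Reciprocity: 69 ≡ 1 and 799 ≡ 3 (mod 4), so (69/799) = +(799/69).
Reduce top mod 69: now compute (40/69).
Pull out 2^3: since 69 ≡ 5 (mod 8), (2/69) = -1, so (2/69)^3 = -1.
Reciprocity: 5 ≡ 1 and 69 ≡ 1 (mod 4), so (5/69) = +(69/5).
Reduce top mod 5: now compute (4/5).
Pull out 2^2: since 5 ≡ 5 (mod 8), (2/5) = -1, so (2/5)^2 = +1.
Reached (1/5) = 1. Collecting the sign flips along the way, the symbol is -1.

-1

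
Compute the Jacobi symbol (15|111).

0

Reciprocity: 15 ≡ 3 and 111 ≡ 3 (mod 4), so (15/111) = −(111/15).
Reduce top mod 15: now compute (6/15).
Pull out 2: since 15 ≡ 7 (mod 8), (2/15) = +1.
Reciprocity: 3 ≡ 3 and 15 ≡ 3 (mod 4), so (3/15) = −(15/3).
Reduce top mod 3: now compute (0/3).
Top reduces to 0: gcd > 1, so the symbol is 0.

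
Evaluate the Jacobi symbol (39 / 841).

Reciprocity: 39 ≡ 3 and 841 ≡ 1 (mod 4), so (39/841) = +(841/39).
Reduce top mod 39: now compute (22/39).
Pull out 2: since 39 ≡ 7 (mod 8), (2/39) = +1.
Reciprocity: 11 ≡ 3 and 39 ≡ 3 (mod 4), so (11/39) = −(39/11).
Reduce top mod 11: now compute (6/11).
Pull out 2: since 11 ≡ 3 (mod 8), (2/11) = -1.
Reciprocity: 3 ≡ 3 and 11 ≡ 3 (mod 4), so (3/11) = −(11/3).
Reduce top mod 3: now compute (2/3).
Pull out 2: since 3 ≡ 3 (mod 8), (2/3) = -1.
Reached (1/3) = 1. Collecting the sign flips along the way, the symbol is +1.

1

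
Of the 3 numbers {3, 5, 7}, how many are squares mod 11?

(3/11) = +1 → QR.
(5/11) = +1 → QR.
(7/11) = -1 → non-residue.
Total quadratic residues among the 3: 2.

2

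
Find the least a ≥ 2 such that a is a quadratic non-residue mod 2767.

3

(2/2767) = +1, so 2 is a residue.
(3/2767) = −1, so 3 is the smallest positive non-residue mod 2767.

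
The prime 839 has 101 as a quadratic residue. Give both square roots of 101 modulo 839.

Since 839 ≡ 3 (mod 4), a square root of 101 is 101^((839+1)/4) = 101^210 mod 839.
Repeated squaring: 101^2≡133, 101^4≡70, 101^8≡705, 101^16≡337, 101^32≡304, 101^64≡126, 101^128≡774 (mod 839).
101^210 = 101^(128+64+16+2) ≡ 324 (mod 839).
Check: 324² = 104976 ≡ 101 (mod 839). The two roots are 324 and 515.

324, 515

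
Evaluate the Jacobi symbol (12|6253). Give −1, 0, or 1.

1

Pull out 2^2: since 6253 ≡ 5 (mod 8), (2/6253) = -1, so (2/6253)^2 = +1.
Reciprocity: 3 ≡ 3 and 6253 ≡ 1 (mod 4), so (3/6253) = +(6253/3).
Reduce top mod 3: now compute (1/3).
Reached (1/3) = 1. Collecting the sign flips along the way, the symbol is +1.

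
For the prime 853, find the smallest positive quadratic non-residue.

2

(2/853) = −1, so 2 is the smallest positive non-residue mod 853.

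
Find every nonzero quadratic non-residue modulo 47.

5 10 11 13 15 19 20 22 23 26 29 30 31 33 35 38 39 40 41 43 44 45 46

Square k = 1,…,23 (k and 47−k give the same square):
1²=1, 2²=4, 3²=9, 4²=16, 5²=25, 6²=36, 7²≡2, 8²≡17, 9²≡34, 10²≡6, 11²≡27, 12²≡3, 13²≡28, 14²≡8, 15²≡37, 16²≡21, 17²≡7, 18²≡42, 19²≡32, 20²≡24, 21²≡18, 22²≡14, 23²≡12 (mod 47).
The residues are {1, 2, 3, 4, 6, 7, 8, 9, 12, 14, 16, 17, 18, 21, 24, 25, 27, 28, 32, 34, 36, 37, 42}; the non-residues are the remaining 23 nonzero classes.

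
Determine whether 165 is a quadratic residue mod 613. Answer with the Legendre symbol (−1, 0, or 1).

Reciprocity: 165 ≡ 1 and 613 ≡ 1 (mod 4), so (165/613) = +(613/165).
Reduce top mod 165: now compute (118/165).
Pull out 2: since 165 ≡ 5 (mod 8), (2/165) = -1.
Reciprocity: 59 ≡ 3 and 165 ≡ 1 (mod 4), so (59/165) = +(165/59).
Reduce top mod 59: now compute (47/59).
Reciprocity: 47 ≡ 3 and 59 ≡ 3 (mod 4), so (47/59) = −(59/47).
Reduce top mod 47: now compute (12/47).
Pull out 2^2: since 47 ≡ 7 (mod 8), (2/47) = +1, so (2/47)^2 = +1.
Reciprocity: 3 ≡ 3 and 47 ≡ 3 (mod 4), so (3/47) = −(47/3).
Reduce top mod 3: now compute (2/3).
Pull out 2: since 3 ≡ 3 (mod 8), (2/3) = -1.
Reached (1/3) = 1. Collecting the sign flips along the way, the symbol is +1.

1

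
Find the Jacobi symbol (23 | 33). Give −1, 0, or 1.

-1

Reciprocity: 23 ≡ 3 and 33 ≡ 1 (mod 4), so (23/33) = +(33/23).
Reduce top mod 23: now compute (10/23).
Pull out 2: since 23 ≡ 7 (mod 8), (2/23) = +1.
Reciprocity: 5 ≡ 1 and 23 ≡ 3 (mod 4), so (5/23) = +(23/5).
Reduce top mod 5: now compute (3/5).
Reciprocity: 3 ≡ 3 and 5 ≡ 1 (mod 4), so (3/5) = +(5/3).
Reduce top mod 3: now compute (2/3).
Pull out 2: since 3 ≡ 3 (mod 8), (2/3) = -1.
Reached (1/3) = 1. Collecting the sign flips along the way, the symbol is -1.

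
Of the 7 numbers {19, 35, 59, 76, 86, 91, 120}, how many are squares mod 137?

(19/137) = +1 → QR.
(35/137) = -1 → non-residue.
(59/137) = +1 → QR.
(76/137) = +1 → QR.
(86/137) = -1 → non-residue.
(91/137) = -1 → non-residue.
(120/137) = +1 → QR.
Total quadratic residues among the 7: 4.

4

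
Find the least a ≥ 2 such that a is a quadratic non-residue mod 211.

2

(2/211) = −1, so 2 is the smallest positive non-residue mod 211.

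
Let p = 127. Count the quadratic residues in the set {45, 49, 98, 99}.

(45/127) = -1 → non-residue.
(49/127) = +1 → QR.
(98/127) = +1 → QR.
(99/127) = +1 → QR.
Total quadratic residues among the 4: 3.

3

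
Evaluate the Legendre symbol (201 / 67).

First reduce: 201 ≡ 0 (mod 67).
Top reduces to 0: gcd > 1, so the symbol is 0.

0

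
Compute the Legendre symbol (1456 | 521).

-1

Euler's criterion: (1456/521) ≡ 414^260 (mod 521).
414^2 ≡ 508 (mod 521)
414^4 ≡ 169 (mod 521)
414^8 ≡ 427 (mod 521)
414^16 ≡ 500 (mod 521)
414^32 ≡ 441 (mod 521)
414^64 ≡ 148 (mod 521)
414^128 ≡ 22 (mod 521)
414^256 ≡ 484 (mod 521)
414^260 = 414^(256+4) ≡ 520 (mod 521).
Result is 520 ≡ −1, so (1456/521) = −1.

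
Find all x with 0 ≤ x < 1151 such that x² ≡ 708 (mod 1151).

Since 1151 ≡ 3 (mod 4), a square root of 708 is 708^((1151+1)/4) = 708^288 mod 1151.
Repeated squaring: 708^2≡579, 708^4≡300, 708^8≡222, 708^16≡942, 708^32≡1094, 708^64≡947, 708^128≡180, 708^256≡172 (mod 1151).
708^288 = 708^(256+32) ≡ 555 (mod 1151).
Check: 555² = 308025 ≡ 708 (mod 1151). The two roots are 555 and 596.

555, 596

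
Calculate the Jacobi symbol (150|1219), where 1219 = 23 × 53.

Pull out 2: since 1219 ≡ 3 (mod 8), (2/1219) = -1.
Reciprocity: 75 ≡ 3 and 1219 ≡ 3 (mod 4), so (75/1219) = −(1219/75).
Reduce top mod 75: now compute (19/75).
Reciprocity: 19 ≡ 3 and 75 ≡ 3 (mod 4), so (19/75) = −(75/19).
Reduce top mod 19: now compute (18/19).
Pull out 2: since 19 ≡ 3 (mod 8), (2/19) = -1.
Reciprocity: 9 ≡ 1 and 19 ≡ 3 (mod 4), so (9/19) = +(19/9).
Reduce top mod 9: now compute (1/9).
Reached (1/9) = 1. Collecting the sign flips along the way, the symbol is +1.

1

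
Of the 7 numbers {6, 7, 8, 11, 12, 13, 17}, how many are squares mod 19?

4

(6/19) = +1 → QR.
(7/19) = +1 → QR.
(8/19) = -1 → non-residue.
(11/19) = +1 → QR.
(12/19) = -1 → non-residue.
(13/19) = -1 → non-residue.
(17/19) = +1 → QR.
Total quadratic residues among the 7: 4.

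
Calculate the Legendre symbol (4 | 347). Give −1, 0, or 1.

Euler's criterion: (4/347) ≡ 4^173 (mod 347).
4^2 ≡ 16 (mod 347)
4^4 ≡ 256 (mod 347)
4^8 ≡ 300 (mod 347)
4^16 ≡ 127 (mod 347)
4^32 ≡ 167 (mod 347)
4^64 ≡ 129 (mod 347)
4^128 ≡ 332 (mod 347)
4^173 = 4^(128+32+8+4+1) ≡ 1 (mod 347).
Result is 1, so (4/347) = 1.

1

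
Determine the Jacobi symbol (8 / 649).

1

Pull out 2^3: since 649 ≡ 1 (mod 8), (2/649) = +1, so (2/649)^3 = +1.
Reached (1/649) = 1. Collecting the sign flips along the way, the symbol is +1.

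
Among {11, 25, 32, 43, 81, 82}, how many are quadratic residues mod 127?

(11/127) = +1 → QR.
(25/127) = +1 → QR.
(32/127) = +1 → QR.
(43/127) = -1 → non-residue.
(81/127) = +1 → QR.
(82/127) = +1 → QR.
Total quadratic residues among the 6: 5.

5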